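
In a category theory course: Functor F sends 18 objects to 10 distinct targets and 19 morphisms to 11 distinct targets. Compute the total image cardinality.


The image of F consists of distinct objects and distinct morphisms.
|Im(F)| on objects = 10
|Im(F)| on morphisms = 11
Total image cardinality = 10 + 11 = 21

21


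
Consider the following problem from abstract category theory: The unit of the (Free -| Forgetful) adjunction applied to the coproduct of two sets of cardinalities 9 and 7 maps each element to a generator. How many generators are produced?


The unit eta_X: X -> U(F(X)) of the Free-Forgetful adjunction
maps each element of X to a generator of F(X). For X = S + T (disjoint
union in Set), |S + T| = |S| + |T|.
Total mappings = 9 + 7 = 16.

16


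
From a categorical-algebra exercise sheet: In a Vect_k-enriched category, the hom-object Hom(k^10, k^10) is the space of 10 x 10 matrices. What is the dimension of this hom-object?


In Vect-enriched categories, Hom(k^n, k^m) is the space of m x n matrices.
dim(Hom(k^10, k^10)) = 10 * 10 = 100

100


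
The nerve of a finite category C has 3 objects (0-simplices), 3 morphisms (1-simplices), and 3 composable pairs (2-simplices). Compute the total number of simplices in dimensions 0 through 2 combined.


The 2-skeleton of the nerve N(C) consists of simplices in dimensions 0, 1, 2:
  |N(C)_0| = 3 (objects)
  |N(C)_1| = 3 (morphisms)
  |N(C)_2| = 3 (composable pairs)
Total = 3 + 3 + 3 = 9

9


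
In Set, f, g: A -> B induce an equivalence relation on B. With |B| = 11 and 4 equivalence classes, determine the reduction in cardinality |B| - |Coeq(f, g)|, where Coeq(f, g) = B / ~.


The coequalizer Coeq(f, g) = B / ~ has one element per equivalence class.
|B| = 11, |Coeq(f, g)| = 4.
|B| - |Coeq(f, g)| = 11 - 4 = 7.

7


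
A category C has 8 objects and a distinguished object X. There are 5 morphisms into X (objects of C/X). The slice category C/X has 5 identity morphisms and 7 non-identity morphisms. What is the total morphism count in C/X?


In the slice category C/X, objects are morphisms to X.
Identity morphisms: 5 (one per object of C/X).
Non-identity morphisms: 7.
Total = 5 + 7 = 12

12


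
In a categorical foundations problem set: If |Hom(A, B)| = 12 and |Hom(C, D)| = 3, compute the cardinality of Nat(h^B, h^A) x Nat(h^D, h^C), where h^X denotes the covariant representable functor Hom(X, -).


By the Yoneda lemma, Nat(h^B, h^A) is isomorphic to Hom(A, B),
so |Nat(h^B, h^A)| = |Hom(A, B)| and |Nat(h^D, h^C)| = |Hom(C, D)|.
|Hom(A, B)| = 12, |Hom(C, D)| = 3.
|Nat(h^B, h^A) x Nat(h^D, h^C)| = 12 * 3 = 36

36


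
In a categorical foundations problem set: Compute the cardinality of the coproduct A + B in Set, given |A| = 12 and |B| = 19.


In Set, the coproduct A + B is the disjoint union.
|A + B| = |A| + |B| = 12 + 19 = 31

31


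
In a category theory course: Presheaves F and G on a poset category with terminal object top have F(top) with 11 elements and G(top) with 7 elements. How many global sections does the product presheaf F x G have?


Global sections of a presheaf on a poset with terminal top satisfy
Gamma(H) ~ H(top). Presheaves admit pointwise products, so
(F x G)(top) = F(top) x G(top) (Cartesian product).
|Gamma(F x G)| = |F(top)| * |G(top)| = 11 * 7 = 77.

77


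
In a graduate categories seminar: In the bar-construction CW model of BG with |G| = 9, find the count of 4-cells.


In the bar-construction CW model of BG, the n-cells are indexed by
n-tuples [g_1|...|g_n] of non-identity elements of G (degenerate
simplices with some g_i = e do not contribute cells), so there are
(|G| - 1)^n n-cells.
For dim = 4 with |G| = 9:
cells = (9 - 1)^4 = 8^4 = 4096

4096


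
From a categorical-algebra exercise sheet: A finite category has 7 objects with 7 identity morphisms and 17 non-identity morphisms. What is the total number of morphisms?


Each object has an identity morphism, giving 7 identities.
Adding the 17 non-identity morphisms:
Total = 7 + 17 = 24

24


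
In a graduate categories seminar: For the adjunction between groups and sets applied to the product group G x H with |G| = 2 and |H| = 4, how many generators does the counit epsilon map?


The counit epsilon_K: F(U(K)) -> K of the Free-Forgetful adjunction
maps |K| generators of F(U(K)) into K. For K = G x H (the product group),
|G x H| = |G| * |H|.
Total generators mapped = 2 * 4 = 8.

8


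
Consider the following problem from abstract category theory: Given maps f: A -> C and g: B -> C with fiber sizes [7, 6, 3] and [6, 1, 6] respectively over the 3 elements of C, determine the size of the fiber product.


The pullback A x_C B consists of pairs (a, b) with f(a) = g(b).
For each element c in C, the fiber product has |f^-1(c)| * |g^-1(c)| elements.
Summing over C: 7 * 6 + 6 * 1 + 3 * 6
= 42 + 6 + 18 = 66

66


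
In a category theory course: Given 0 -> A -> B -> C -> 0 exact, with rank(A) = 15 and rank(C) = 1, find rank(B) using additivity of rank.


For a short exact sequence 0 -> A -> B -> C -> 0,
rank is additive: rank(B) = rank(A) + rank(C).
rank(B) = 15 + 1 = 16

16


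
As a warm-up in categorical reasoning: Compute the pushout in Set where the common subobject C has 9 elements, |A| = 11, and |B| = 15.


The pushout A +_C B identifies the images of C in A and B.
|A +_C B| = |A| + |B| - |C| (for injections).
= 11 + 15 - 9 = 17

17


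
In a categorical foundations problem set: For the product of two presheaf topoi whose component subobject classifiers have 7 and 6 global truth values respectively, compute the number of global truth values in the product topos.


In a product of presheaf topoi E_1 x E_2, the subobject classifier
is Omega = Omega_1 x Omega_2 (componentwise), so
|Omega(top)| = |Omega_1(top_1)| * |Omega_2(top_2)|.
= 7 * 6 = 42.

42


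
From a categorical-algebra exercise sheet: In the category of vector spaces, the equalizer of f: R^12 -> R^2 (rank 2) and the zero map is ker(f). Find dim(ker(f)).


The equalizer of f and the zero map is ker(f).
By the rank-nullity theorem: dim(ker(f)) = dim(domain) - rank(f).
dim(ker(f)) = 12 - 2 = 10

10


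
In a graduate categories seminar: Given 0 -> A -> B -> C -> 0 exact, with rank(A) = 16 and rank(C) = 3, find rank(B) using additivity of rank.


For a short exact sequence 0 -> A -> B -> C -> 0,
rank is additive: rank(B) = rank(A) + rank(C).
rank(B) = 16 + 3 = 19

19


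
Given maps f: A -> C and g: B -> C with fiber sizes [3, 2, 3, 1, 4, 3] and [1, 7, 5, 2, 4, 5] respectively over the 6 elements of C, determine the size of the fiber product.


The pullback A x_C B consists of pairs (a, b) with f(a) = g(b).
For each element c in C, the fiber product has |f^-1(c)| * |g^-1(c)| elements.
Summing over C: 3 * 1 + 2 * 7 + 3 * 5 + 1 * 2 + 4 * 4 + 3 * 5
= 3 + 14 + 15 + 2 + 16 + 15 = 65

65


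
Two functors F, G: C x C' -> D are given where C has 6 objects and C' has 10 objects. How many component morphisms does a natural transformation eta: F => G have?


A natural transformation eta: F => G assigns one component morphism per
object of the domain category.
The domain is the product category C x C', so
|Ob(C x C')| = |Ob(C)| * |Ob(C')| = 6 * 10 = 60.
Therefore eta has 60 component morphisms.

60


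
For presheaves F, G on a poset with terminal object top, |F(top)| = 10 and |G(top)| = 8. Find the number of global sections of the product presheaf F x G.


Global sections of a presheaf on a poset with terminal top satisfy
Gamma(H) ~ H(top). Presheaves admit pointwise products, so
(F x G)(top) = F(top) x G(top) (Cartesian product).
|Gamma(F x G)| = |F(top)| * |G(top)| = 10 * 8 = 80.

80


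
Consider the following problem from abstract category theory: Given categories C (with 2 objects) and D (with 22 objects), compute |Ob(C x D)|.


The product category C x D has objects that are pairs (c, d).
Number of pairs = |Ob(C)| * |Ob(D)| = 2 * 22 = 44

44


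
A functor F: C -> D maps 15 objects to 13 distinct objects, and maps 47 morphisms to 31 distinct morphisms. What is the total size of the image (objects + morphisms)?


The image of F consists of distinct objects and distinct morphisms.
|Im(F)| on objects = 13
|Im(F)| on morphisms = 31
Total image cardinality = 13 + 31 = 44

44


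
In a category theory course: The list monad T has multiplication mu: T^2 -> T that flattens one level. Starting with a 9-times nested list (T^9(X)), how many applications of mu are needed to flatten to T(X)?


Each application of mu: T^2 -> T removes one layer of nesting.
Starting at depth 9 (i.e., T^9(X)), we need to reach T(X).
Number of mu applications = 9 - 1 = 8

8


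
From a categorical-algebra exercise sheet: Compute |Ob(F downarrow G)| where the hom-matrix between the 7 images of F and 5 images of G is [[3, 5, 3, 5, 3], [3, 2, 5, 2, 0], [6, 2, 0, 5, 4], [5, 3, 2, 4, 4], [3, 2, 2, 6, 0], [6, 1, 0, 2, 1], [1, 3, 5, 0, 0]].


Objects of (F downarrow G) are triples (a, b, h: F(a)->G(b)).
The count equals the sum of all entries in the hom-matrix.
sum(row 0) = 19
sum(row 1) = 12
sum(row 2) = 17
sum(row 3) = 18
sum(row 4) = 13
sum(row 5) = 10
sum(row 6) = 9
Grand total = 98

98


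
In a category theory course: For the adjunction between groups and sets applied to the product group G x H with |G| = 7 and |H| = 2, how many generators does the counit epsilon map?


The counit epsilon_K: F(U(K)) -> K of the Free-Forgetful adjunction
maps |K| generators of F(U(K)) into K. For K = G x H (the product group),
|G x H| = |G| * |H|.
Total generators mapped = 7 * 2 = 14.

14


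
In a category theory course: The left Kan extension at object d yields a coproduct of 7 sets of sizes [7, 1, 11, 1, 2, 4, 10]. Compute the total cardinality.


Pointwise, the left Kan extension (Lan_F H)(d) is the colimit, indexed
by the comma category (F downarrow d), of H composed with the
projection (F downarrow d) -> C. Here that colimit is given
as a coproduct (disjoint union) of sets, so its cardinality is the
sum of the sizes of the summands.
Coproduct of sets with sizes: 7 + 1 + 11 + 1 + 2 + 4 + 10
= 36

36


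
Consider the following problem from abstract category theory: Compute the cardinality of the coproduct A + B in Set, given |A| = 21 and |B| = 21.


In Set, the coproduct A + B is the disjoint union.
|A + B| = |A| + |B| = 21 + 21 = 42

42


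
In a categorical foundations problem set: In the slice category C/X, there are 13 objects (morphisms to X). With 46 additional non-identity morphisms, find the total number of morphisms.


In the slice category C/X, objects are morphisms to X.
Identity morphisms: 13 (one per object of C/X).
Non-identity morphisms: 46.
Total = 13 + 46 = 59

59


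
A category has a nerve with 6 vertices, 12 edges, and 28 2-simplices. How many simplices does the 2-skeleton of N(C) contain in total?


The 2-skeleton of the nerve N(C) consists of simplices in dimensions 0, 1, 2:
  |N(C)_0| = 6 (objects)
  |N(C)_1| = 12 (morphisms)
  |N(C)_2| = 28 (composable pairs)
Total = 6 + 12 + 28 = 46

46


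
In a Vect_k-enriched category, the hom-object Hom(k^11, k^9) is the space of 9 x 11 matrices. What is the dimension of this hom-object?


In Vect-enriched categories, Hom(k^n, k^m) is the space of m x n matrices.
dim(Hom(k^11, k^9)) = 9 * 11 = 99

99


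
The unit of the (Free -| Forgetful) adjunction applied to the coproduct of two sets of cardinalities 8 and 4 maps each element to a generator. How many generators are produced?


The unit eta_X: X -> U(F(X)) of the Free-Forgetful adjunction
maps each element of X to a generator of F(X). For X = S + T (disjoint
union in Set), |S + T| = |S| + |T|.
Total mappings = 8 + 4 = 12.

12


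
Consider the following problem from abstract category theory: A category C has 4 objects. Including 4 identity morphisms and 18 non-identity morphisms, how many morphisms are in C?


Each object has an identity morphism, giving 4 identities.
Adding the 18 non-identity morphisms:
Total = 4 + 18 = 22

22


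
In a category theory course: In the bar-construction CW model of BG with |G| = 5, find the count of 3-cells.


In the bar-construction CW model of BG, the n-cells are indexed by
n-tuples [g_1|...|g_n] of non-identity elements of G (degenerate
simplices with some g_i = e do not contribute cells), so there are
(|G| - 1)^n n-cells.
For dim = 3 with |G| = 5:
cells = (5 - 1)^3 = 4^3 = 64

64


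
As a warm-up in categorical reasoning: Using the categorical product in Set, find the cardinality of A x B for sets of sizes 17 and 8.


In Set, the product A x B is the Cartesian product.
By the universal property, |A x B| = |A| * |B|.
|A x B| = 17 * 8 = 136

136


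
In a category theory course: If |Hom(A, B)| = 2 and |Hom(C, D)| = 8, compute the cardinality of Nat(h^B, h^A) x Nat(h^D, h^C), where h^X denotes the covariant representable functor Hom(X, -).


By the Yoneda lemma, Nat(h^B, h^A) is isomorphic to Hom(A, B),
so |Nat(h^B, h^A)| = |Hom(A, B)| and |Nat(h^D, h^C)| = |Hom(C, D)|.
|Hom(A, B)| = 2, |Hom(C, D)| = 8.
|Nat(h^B, h^A) x Nat(h^D, h^C)| = 2 * 8 = 16

16


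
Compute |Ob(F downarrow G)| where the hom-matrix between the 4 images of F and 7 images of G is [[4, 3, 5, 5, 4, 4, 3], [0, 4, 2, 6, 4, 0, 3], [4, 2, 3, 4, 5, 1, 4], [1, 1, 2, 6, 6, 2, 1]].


Objects of (F downarrow G) are triples (a, b, h: F(a)->G(b)).
The count equals the sum of all entries in the hom-matrix.
sum(row 0) = 28
sum(row 1) = 19
sum(row 2) = 23
sum(row 3) = 19
Grand total = 89

89


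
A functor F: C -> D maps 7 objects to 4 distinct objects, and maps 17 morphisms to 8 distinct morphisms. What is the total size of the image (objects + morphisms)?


The image of F consists of distinct objects and distinct morphisms.
|Im(F)| on objects = 4
|Im(F)| on morphisms = 8
Total image cardinality = 4 + 8 = 12

12


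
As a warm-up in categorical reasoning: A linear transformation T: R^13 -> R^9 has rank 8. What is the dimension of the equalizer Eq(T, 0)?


The equalizer of f and the zero map is ker(f).
By the rank-nullity theorem: dim(ker(f)) = dim(domain) - rank(f).
dim(ker(f)) = 13 - 8 = 5

5


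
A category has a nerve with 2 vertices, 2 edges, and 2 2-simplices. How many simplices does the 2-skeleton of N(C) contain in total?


The 2-skeleton of the nerve N(C) consists of simplices in dimensions 0, 1, 2:
  |N(C)_0| = 2 (objects)
  |N(C)_1| = 2 (morphisms)
  |N(C)_2| = 2 (composable pairs)
Total = 2 + 2 + 2 = 6

6


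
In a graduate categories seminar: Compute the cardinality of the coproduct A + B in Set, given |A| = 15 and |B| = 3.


In Set, the coproduct A + B is the disjoint union.
|A + B| = |A| + |B| = 15 + 3 = 18

18


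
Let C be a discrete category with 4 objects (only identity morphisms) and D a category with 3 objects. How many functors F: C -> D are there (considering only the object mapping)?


A functor from a discrete category C to D is determined by
where each object maps. Each of the 4 objects of C can map
to any of the 3 objects of D independently.
Number of functors = 3^4 = 81

81


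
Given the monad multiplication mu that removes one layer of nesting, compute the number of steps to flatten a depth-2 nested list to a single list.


Each application of mu: T^2 -> T removes one layer of nesting.
Starting at depth 2 (i.e., T^2(X)), we need to reach T(X).
Number of mu applications = 2 - 1 = 1

1


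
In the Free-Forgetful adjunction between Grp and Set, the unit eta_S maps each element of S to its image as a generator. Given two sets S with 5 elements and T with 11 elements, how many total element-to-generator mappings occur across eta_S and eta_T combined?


The unit eta_X: X -> U(F(X)) of the Free-Forgetful adjunction
maps each element of X to a generator of F(X). For X = S + T (disjoint
union in Set), |S + T| = |S| + |T|.
Total mappings = 5 + 11 = 16.

16


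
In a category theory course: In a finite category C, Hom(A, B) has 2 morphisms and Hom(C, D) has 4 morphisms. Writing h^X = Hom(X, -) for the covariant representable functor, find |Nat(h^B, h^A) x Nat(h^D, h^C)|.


By the Yoneda lemma, Nat(h^B, h^A) is isomorphic to Hom(A, B),
so |Nat(h^B, h^A)| = |Hom(A, B)| and |Nat(h^D, h^C)| = |Hom(C, D)|.
|Hom(A, B)| = 2, |Hom(C, D)| = 4.
|Nat(h^B, h^A) x Nat(h^D, h^C)| = 2 * 4 = 8

8


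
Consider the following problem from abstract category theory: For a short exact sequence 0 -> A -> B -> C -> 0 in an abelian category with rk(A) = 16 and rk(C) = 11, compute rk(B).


For a short exact sequence 0 -> A -> B -> C -> 0,
rank is additive: rank(B) = rank(A) + rank(C).
rank(B) = 16 + 11 = 27

27


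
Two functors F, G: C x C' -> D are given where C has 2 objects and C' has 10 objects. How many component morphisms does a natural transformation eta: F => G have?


A natural transformation eta: F => G assigns one component morphism per
object of the domain category.
The domain is the product category C x C', so
|Ob(C x C')| = |Ob(C)| * |Ob(C')| = 2 * 10 = 20.
Therefore eta has 20 component morphisms.

20


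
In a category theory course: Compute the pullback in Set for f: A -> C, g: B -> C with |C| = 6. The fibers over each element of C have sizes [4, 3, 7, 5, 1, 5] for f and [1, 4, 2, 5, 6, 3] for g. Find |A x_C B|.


The pullback A x_C B consists of pairs (a, b) with f(a) = g(b).
For each element c in C, the fiber product has |f^-1(c)| * |g^-1(c)| elements.
Summing over C: 4 * 1 + 3 * 4 + 7 * 2 + 5 * 5 + 1 * 6 + 5 * 3
= 4 + 12 + 14 + 25 + 6 + 15 = 76

76


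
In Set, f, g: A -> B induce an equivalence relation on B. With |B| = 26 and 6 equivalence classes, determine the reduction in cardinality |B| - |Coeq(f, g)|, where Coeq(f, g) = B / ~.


The coequalizer Coeq(f, g) = B / ~ has one element per equivalence class.
|B| = 26, |Coeq(f, g)| = 6.
|B| - |Coeq(f, g)| = 26 - 6 = 20.

20


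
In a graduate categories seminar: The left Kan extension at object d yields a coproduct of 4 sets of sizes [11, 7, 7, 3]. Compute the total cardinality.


Pointwise, the left Kan extension (Lan_F H)(d) is the colimit, indexed
by the comma category (F downarrow d), of H composed with the
projection (F downarrow d) -> C. Here that colimit is given
as a coproduct (disjoint union) of sets, so its cardinality is the
sum of the sizes of the summands.
Coproduct of sets with sizes: 11 + 7 + 7 + 3
= 28

28


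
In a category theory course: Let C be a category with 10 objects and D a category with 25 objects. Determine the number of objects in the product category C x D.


The product category C x D has objects that are pairs (c, d).
Number of pairs = |Ob(C)| * |Ob(D)| = 10 * 25 = 250

250


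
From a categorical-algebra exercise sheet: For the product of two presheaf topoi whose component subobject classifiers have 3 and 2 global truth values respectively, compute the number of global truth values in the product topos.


In a product of presheaf topoi E_1 x E_2, the subobject classifier
is Omega = Omega_1 x Omega_2 (componentwise), so
|Omega(top)| = |Omega_1(top_1)| * |Omega_2(top_2)|.
= 3 * 2 = 6.

6


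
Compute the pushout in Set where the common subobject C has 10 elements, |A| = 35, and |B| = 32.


The pushout A +_C B identifies the images of C in A and B.
|A +_C B| = |A| + |B| - |C| (for injections).
= 35 + 32 - 10 = 57

57


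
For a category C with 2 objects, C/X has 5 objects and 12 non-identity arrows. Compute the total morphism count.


In the slice category C/X, objects are morphisms to X.
Identity morphisms: 5 (one per object of C/X).
Non-identity morphisms: 12.
Total = 5 + 12 = 17

17


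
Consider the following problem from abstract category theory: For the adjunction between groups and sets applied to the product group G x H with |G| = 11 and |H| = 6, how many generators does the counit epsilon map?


The counit epsilon_K: F(U(K)) -> K of the Free-Forgetful adjunction
maps |K| generators of F(U(K)) into K. For K = G x H (the product group),
|G x H| = |G| * |H|.
Total generators mapped = 11 * 6 = 66.

66


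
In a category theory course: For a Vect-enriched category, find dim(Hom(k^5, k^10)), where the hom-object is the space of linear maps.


In Vect-enriched categories, Hom(k^n, k^m) is the space of m x n matrices.
dim(Hom(k^5, k^10)) = 10 * 5 = 50

50


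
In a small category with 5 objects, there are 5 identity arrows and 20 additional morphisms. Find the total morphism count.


Each object has an identity morphism, giving 5 identities.
Adding the 20 non-identity morphisms:
Total = 5 + 20 = 25

25


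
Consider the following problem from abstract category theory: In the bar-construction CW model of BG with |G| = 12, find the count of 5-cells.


In the bar-construction CW model of BG, the n-cells are indexed by
n-tuples [g_1|...|g_n] of non-identity elements of G (degenerate
simplices with some g_i = e do not contribute cells), so there are
(|G| - 1)^n n-cells.
For dim = 5 with |G| = 12:
cells = (12 - 1)^5 = 11^5 = 161051

161051


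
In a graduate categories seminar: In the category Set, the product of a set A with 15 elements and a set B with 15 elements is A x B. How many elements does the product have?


In Set, the product A x B is the Cartesian product.
By the universal property, |A x B| = |A| * |B|.
|A x B| = 15 * 15 = 225

225


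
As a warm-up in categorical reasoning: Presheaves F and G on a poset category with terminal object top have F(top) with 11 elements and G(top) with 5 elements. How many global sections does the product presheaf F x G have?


Global sections of a presheaf on a poset with terminal top satisfy
Gamma(H) ~ H(top). Presheaves admit pointwise products, so
(F x G)(top) = F(top) x G(top) (Cartesian product).
|Gamma(F x G)| = |F(top)| * |G(top)| = 11 * 5 = 55.

55


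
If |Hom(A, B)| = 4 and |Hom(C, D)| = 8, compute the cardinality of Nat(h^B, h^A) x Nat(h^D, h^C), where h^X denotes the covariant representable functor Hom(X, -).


By the Yoneda lemma, Nat(h^B, h^A) is isomorphic to Hom(A, B),
so |Nat(h^B, h^A)| = |Hom(A, B)| and |Nat(h^D, h^C)| = |Hom(C, D)|.
|Hom(A, B)| = 4, |Hom(C, D)| = 8.
|Nat(h^B, h^A) x Nat(h^D, h^C)| = 4 * 8 = 32

32


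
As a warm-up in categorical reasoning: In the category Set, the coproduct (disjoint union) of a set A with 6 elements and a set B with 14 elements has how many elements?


In Set, the coproduct A + B is the disjoint union.
|A + B| = |A| + |B| = 6 + 14 = 20

20


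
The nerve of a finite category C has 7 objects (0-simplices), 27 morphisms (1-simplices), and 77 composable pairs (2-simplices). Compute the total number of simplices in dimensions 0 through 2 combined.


The 2-skeleton of the nerve N(C) consists of simplices in dimensions 0, 1, 2:
  |N(C)_0| = 7 (objects)
  |N(C)_1| = 27 (morphisms)
  |N(C)_2| = 77 (composable pairs)
Total = 7 + 27 + 77 = 111

111


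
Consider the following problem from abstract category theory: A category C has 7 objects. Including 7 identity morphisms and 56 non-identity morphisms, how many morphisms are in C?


Each object has an identity morphism, giving 7 identities.
Adding the 56 non-identity morphisms:
Total = 7 + 56 = 63

63


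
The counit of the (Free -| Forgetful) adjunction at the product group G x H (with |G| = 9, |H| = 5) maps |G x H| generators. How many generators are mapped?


The counit epsilon_K: F(U(K)) -> K of the Free-Forgetful adjunction
maps |K| generators of F(U(K)) into K. For K = G x H (the product group),
|G x H| = |G| * |H|.
Total generators mapped = 9 * 5 = 45.

45


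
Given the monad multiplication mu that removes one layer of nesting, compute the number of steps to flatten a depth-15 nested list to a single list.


Each application of mu: T^2 -> T removes one layer of nesting.
Starting at depth 15 (i.e., T^15(X)), we need to reach T(X).
Number of mu applications = 15 - 1 = 14

14


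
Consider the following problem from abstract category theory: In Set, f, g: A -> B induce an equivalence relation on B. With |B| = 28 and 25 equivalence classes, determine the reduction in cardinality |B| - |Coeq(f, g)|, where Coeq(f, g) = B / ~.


The coequalizer Coeq(f, g) = B / ~ has one element per equivalence class.
|B| = 28, |Coeq(f, g)| = 25.
|B| - |Coeq(f, g)| = 28 - 25 = 3.

3


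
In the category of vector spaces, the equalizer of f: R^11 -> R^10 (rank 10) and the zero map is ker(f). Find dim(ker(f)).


The equalizer of f and the zero map is ker(f).
By the rank-nullity theorem: dim(ker(f)) = dim(domain) - rank(f).
dim(ker(f)) = 11 - 10 = 1

1


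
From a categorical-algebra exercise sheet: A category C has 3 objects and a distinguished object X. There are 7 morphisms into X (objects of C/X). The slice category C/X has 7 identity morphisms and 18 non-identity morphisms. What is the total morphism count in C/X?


In the slice category C/X, objects are morphisms to X.
Identity morphisms: 7 (one per object of C/X).
Non-identity morphisms: 18.
Total = 7 + 18 = 25

25


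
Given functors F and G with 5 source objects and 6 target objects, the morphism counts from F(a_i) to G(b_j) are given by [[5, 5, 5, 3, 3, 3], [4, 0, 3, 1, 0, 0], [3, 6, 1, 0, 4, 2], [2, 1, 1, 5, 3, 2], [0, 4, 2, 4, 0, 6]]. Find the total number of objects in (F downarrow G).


Objects of (F downarrow G) are triples (a, b, h: F(a)->G(b)).
The count equals the sum of all entries in the hom-matrix.
sum(row 0) = 24
sum(row 1) = 8
sum(row 2) = 16
sum(row 3) = 14
sum(row 4) = 16
Grand total = 78

78


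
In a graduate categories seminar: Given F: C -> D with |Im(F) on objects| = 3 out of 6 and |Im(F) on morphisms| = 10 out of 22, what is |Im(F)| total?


The image of F consists of distinct objects and distinct morphisms.
|Im(F)| on objects = 3
|Im(F)| on morphisms = 10
Total image cardinality = 3 + 10 = 13

13


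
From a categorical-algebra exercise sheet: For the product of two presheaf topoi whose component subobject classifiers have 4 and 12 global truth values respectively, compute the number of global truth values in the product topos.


In a product of presheaf topoi E_1 x E_2, the subobject classifier
is Omega = Omega_1 x Omega_2 (componentwise), so
|Omega(top)| = |Omega_1(top_1)| * |Omega_2(top_2)|.
= 4 * 12 = 48.

48


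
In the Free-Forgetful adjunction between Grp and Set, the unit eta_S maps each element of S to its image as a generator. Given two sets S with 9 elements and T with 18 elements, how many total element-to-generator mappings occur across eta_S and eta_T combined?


The unit eta_X: X -> U(F(X)) of the Free-Forgetful adjunction
maps each element of X to a generator of F(X). For X = S + T (disjoint
union in Set), |S + T| = |S| + |T|.
Total mappings = 9 + 18 = 27.

27


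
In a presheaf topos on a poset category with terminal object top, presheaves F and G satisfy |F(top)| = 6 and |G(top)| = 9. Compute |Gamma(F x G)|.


Global sections of a presheaf on a poset with terminal top satisfy
Gamma(H) ~ H(top). Presheaves admit pointwise products, so
(F x G)(top) = F(top) x G(top) (Cartesian product).
|Gamma(F x G)| = |F(top)| * |G(top)| = 6 * 9 = 54.

54


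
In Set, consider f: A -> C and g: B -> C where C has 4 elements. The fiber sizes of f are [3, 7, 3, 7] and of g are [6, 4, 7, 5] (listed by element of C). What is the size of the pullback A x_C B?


The pullback A x_C B consists of pairs (a, b) with f(a) = g(b).
For each element c in C, the fiber product has |f^-1(c)| * |g^-1(c)| elements.
Summing over C: 3 * 6 + 7 * 4 + 3 * 7 + 7 * 5
= 18 + 28 + 21 + 35 = 102

102


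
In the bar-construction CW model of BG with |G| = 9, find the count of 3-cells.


In the bar-construction CW model of BG, the n-cells are indexed by
n-tuples [g_1|...|g_n] of non-identity elements of G (degenerate
simplices with some g_i = e do not contribute cells), so there are
(|G| - 1)^n n-cells.
For dim = 3 with |G| = 9:
cells = (9 - 1)^3 = 8^3 = 512

512


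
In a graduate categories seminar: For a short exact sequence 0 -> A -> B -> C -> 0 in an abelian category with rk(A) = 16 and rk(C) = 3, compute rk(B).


For a short exact sequence 0 -> A -> B -> C -> 0,
rank is additive: rank(B) = rank(A) + rank(C).
rank(B) = 16 + 3 = 19

19


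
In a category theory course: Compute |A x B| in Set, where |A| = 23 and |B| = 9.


In Set, the product A x B is the Cartesian product.
By the universal property, |A x B| = |A| * |B|.
|A x B| = 23 * 9 = 207

207


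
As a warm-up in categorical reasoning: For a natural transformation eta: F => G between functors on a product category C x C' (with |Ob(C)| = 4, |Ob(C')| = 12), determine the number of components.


A natural transformation eta: F => G assigns one component morphism per
object of the domain category.
The domain is the product category C x C', so
|Ob(C x C')| = |Ob(C)| * |Ob(C')| = 4 * 12 = 48.
Therefore eta has 48 component morphisms.

48


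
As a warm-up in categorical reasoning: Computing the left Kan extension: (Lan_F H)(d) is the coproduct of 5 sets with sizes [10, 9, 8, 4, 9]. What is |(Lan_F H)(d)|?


Pointwise, the left Kan extension (Lan_F H)(d) is the colimit, indexed
by the comma category (F downarrow d), of H composed with the
projection (F downarrow d) -> C. Here that colimit is given
as a coproduct (disjoint union) of sets, so its cardinality is the
sum of the sizes of the summands.
Coproduct of sets with sizes: 10 + 9 + 8 + 4 + 9
= 40

40


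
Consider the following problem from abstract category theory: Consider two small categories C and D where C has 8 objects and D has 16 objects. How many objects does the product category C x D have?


The product category C x D has objects that are pairs (c, d).
Number of pairs = |Ob(C)| * |Ob(D)| = 8 * 16 = 128

128


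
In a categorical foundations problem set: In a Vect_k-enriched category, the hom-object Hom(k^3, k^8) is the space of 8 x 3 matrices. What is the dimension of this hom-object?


In Vect-enriched categories, Hom(k^n, k^m) is the space of m x n matrices.
dim(Hom(k^3, k^8)) = 8 * 3 = 24

24


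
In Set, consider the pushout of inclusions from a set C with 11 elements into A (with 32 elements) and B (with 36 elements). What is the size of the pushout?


The pushout A +_C B identifies the images of C in A and B.
|A +_C B| = |A| + |B| - |C| (for injections).
= 32 + 36 - 11 = 57

57


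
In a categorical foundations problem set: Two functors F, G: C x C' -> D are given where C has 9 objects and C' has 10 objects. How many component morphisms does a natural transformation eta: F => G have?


A natural transformation eta: F => G assigns one component morphism per
object of the domain category.
The domain is the product category C x C', so
|Ob(C x C')| = |Ob(C)| * |Ob(C')| = 9 * 10 = 90.
Therefore eta has 90 component morphisms.

90


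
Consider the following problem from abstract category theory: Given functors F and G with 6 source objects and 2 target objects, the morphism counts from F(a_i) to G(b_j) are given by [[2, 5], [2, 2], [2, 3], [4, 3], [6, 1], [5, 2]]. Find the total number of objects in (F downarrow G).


Objects of (F downarrow G) are triples (a, b, h: F(a)->G(b)).
The count equals the sum of all entries in the hom-matrix.
sum(row 0) = 7
sum(row 1) = 4
sum(row 2) = 5
sum(row 3) = 7
sum(row 4) = 7
sum(row 5) = 7
Grand total = 37

37


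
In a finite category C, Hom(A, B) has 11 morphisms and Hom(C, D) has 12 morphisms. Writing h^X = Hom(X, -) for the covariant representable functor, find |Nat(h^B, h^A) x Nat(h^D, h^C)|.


By the Yoneda lemma, Nat(h^B, h^A) is isomorphic to Hom(A, B),
so |Nat(h^B, h^A)| = |Hom(A, B)| and |Nat(h^D, h^C)| = |Hom(C, D)|.
|Hom(A, B)| = 11, |Hom(C, D)| = 12.
|Nat(h^B, h^A) x Nat(h^D, h^C)| = 11 * 12 = 132

132


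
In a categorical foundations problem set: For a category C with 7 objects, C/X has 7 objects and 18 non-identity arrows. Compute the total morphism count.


In the slice category C/X, objects are morphisms to X.
Identity morphisms: 7 (one per object of C/X).
Non-identity morphisms: 18.
Total = 7 + 18 = 25

25


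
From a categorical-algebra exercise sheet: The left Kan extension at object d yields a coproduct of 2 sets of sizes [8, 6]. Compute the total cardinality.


Pointwise, the left Kan extension (Lan_F H)(d) is the colimit, indexed
by the comma category (F downarrow d), of H composed with the
projection (F downarrow d) -> C. Here that colimit is given
as a coproduct (disjoint union) of sets, so its cardinality is the
sum of the sizes of the summands.
Coproduct of sets with sizes: 8 + 6
= 14

14


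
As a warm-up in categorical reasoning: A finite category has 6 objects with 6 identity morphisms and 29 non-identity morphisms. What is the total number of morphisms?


Each object has an identity morphism, giving 6 identities.
Adding the 29 non-identity morphisms:
Total = 6 + 29 = 35

35


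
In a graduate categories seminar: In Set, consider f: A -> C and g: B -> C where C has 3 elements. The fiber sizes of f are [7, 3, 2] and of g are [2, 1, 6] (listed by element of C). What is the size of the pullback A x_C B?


The pullback A x_C B consists of pairs (a, b) with f(a) = g(b).
For each element c in C, the fiber product has |f^-1(c)| * |g^-1(c)| elements.
Summing over C: 7 * 2 + 3 * 1 + 2 * 6
= 14 + 3 + 12 = 29

29


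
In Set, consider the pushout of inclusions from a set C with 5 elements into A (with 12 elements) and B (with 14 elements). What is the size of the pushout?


The pushout A +_C B identifies the images of C in A and B.
|A +_C B| = |A| + |B| - |C| (for injections).
= 12 + 14 - 5 = 21

21


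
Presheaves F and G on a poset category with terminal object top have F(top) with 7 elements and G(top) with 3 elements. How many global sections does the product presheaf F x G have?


Global sections of a presheaf on a poset with terminal top satisfy
Gamma(H) ~ H(top). Presheaves admit pointwise products, so
(F x G)(top) = F(top) x G(top) (Cartesian product).
|Gamma(F x G)| = |F(top)| * |G(top)| = 7 * 3 = 21.

21


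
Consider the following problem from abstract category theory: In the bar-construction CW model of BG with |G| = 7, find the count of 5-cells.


In the bar-construction CW model of BG, the n-cells are indexed by
n-tuples [g_1|...|g_n] of non-identity elements of G (degenerate
simplices with some g_i = e do not contribute cells), so there are
(|G| - 1)^n n-cells.
For dim = 5 with |G| = 7:
cells = (7 - 1)^5 = 6^5 = 7776

7776


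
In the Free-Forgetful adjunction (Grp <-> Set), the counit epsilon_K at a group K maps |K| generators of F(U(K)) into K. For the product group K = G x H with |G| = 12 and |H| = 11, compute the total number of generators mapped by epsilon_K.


The counit epsilon_K: F(U(K)) -> K of the Free-Forgetful adjunction
maps |K| generators of F(U(K)) into K. For K = G x H (the product group),
|G x H| = |G| * |H|.
Total generators mapped = 12 * 11 = 132.

132


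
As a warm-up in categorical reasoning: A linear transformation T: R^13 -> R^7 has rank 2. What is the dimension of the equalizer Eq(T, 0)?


The equalizer of f and the zero map is ker(f).
By the rank-nullity theorem: dim(ker(f)) = dim(domain) - rank(f).
dim(ker(f)) = 13 - 2 = 11

11


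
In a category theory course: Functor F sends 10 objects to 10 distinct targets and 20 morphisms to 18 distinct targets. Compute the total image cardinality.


The image of F consists of distinct objects and distinct morphisms.
|Im(F)| on objects = 10
|Im(F)| on morphisms = 18
Total image cardinality = 10 + 18 = 28

28


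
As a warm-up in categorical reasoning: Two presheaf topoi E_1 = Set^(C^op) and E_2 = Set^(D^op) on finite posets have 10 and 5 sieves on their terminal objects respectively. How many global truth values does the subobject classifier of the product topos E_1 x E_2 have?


In a product of presheaf topoi E_1 x E_2, the subobject classifier
is Omega = Omega_1 x Omega_2 (componentwise), so
|Omega(top)| = |Omega_1(top_1)| * |Omega_2(top_2)|.
= 10 * 5 = 50.

50


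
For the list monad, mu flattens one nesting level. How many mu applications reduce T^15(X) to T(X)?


Each application of mu: T^2 -> T removes one layer of nesting.
Starting at depth 15 (i.e., T^15(X)), we need to reach T(X).
Number of mu applications = 15 - 1 = 14

14


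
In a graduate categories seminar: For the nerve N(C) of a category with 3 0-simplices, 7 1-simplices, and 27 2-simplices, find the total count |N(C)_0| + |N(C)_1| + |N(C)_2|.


The 2-skeleton of the nerve N(C) consists of simplices in dimensions 0, 1, 2:
  |N(C)_0| = 3 (objects)
  |N(C)_1| = 7 (morphisms)
  |N(C)_2| = 27 (composable pairs)
Total = 3 + 7 + 27 = 37

37


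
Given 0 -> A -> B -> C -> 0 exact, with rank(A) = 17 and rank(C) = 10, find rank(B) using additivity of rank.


For a short exact sequence 0 -> A -> B -> C -> 0,
rank is additive: rank(B) = rank(A) + rank(C).
rank(B) = 17 + 10 = 27

27


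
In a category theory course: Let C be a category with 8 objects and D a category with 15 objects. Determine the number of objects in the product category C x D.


The product category C x D has objects that are pairs (c, d).
Number of pairs = |Ob(C)| * |Ob(D)| = 8 * 15 = 120

120


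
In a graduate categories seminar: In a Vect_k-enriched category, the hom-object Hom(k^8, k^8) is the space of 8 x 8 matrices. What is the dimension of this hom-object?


In Vect-enriched categories, Hom(k^n, k^m) is the space of m x n matrices.
dim(Hom(k^8, k^8)) = 8 * 8 = 64

64


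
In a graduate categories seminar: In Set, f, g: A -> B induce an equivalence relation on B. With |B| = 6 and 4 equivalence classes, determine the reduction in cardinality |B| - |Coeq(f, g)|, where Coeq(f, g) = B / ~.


The coequalizer Coeq(f, g) = B / ~ has one element per equivalence class.
|B| = 6, |Coeq(f, g)| = 4.
|B| - |Coeq(f, g)| = 6 - 4 = 2.

2


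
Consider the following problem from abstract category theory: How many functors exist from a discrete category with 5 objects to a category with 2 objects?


A functor from a discrete category C to D is determined by
where each object maps. Each of the 5 objects of C can map
to any of the 2 objects of D independently.
Number of functors = 2^5 = 32

32


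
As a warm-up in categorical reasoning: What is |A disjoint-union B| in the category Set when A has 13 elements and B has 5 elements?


In Set, the coproduct A + B is the disjoint union.
|A + B| = |A| + |B| = 13 + 5 = 18

18


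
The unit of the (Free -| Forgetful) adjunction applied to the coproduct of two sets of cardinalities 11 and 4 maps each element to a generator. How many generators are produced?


The unit eta_X: X -> U(F(X)) of the Free-Forgetful adjunction
maps each element of X to a generator of F(X). For X = S + T (disjoint
union in Set), |S + T| = |S| + |T|.
Total mappings = 11 + 4 = 15.

15


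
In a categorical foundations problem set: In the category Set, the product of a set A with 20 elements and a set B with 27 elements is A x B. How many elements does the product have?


In Set, the product A x B is the Cartesian product.
By the universal property, |A x B| = |A| * |B|.
|A x B| = 20 * 27 = 540

540


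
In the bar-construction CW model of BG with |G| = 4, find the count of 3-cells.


In the bar-construction CW model of BG, the n-cells are indexed by
n-tuples [g_1|...|g_n] of non-identity elements of G (degenerate
simplices with some g_i = e do not contribute cells), so there are
(|G| - 1)^n n-cells.
For dim = 3 with |G| = 4:
cells = (4 - 1)^3 = 3^3 = 27

27


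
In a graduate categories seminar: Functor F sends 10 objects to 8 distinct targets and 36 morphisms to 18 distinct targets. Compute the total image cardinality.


The image of F consists of distinct objects and distinct morphisms.
|Im(F)| on objects = 8
|Im(F)| on morphisms = 18
Total image cardinality = 8 + 18 = 26

26


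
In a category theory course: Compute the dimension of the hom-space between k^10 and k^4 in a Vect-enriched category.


In Vect-enriched categories, Hom(k^n, k^m) is the space of m x n matrices.
dim(Hom(k^10, k^4)) = 4 * 10 = 40

40
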